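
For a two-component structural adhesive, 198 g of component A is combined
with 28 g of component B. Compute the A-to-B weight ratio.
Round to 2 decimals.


Weight ratio A:B = 198 / 28
= 7.07

7.07


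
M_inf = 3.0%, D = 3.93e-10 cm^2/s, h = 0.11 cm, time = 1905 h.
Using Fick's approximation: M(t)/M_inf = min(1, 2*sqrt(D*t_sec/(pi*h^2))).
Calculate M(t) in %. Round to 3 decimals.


t = 6858000 s
ratio = min(1, 2*sqrt(3.93e-10*6858000/(pi*0.0121)))
= 0.532546
M(t) = 3.0 * 0.532546 = 1.598%

1.598


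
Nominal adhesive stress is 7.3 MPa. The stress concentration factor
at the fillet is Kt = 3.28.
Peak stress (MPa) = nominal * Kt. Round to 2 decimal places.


Peak = 7.3 * 3.28 = 23.94 MPa

23.94


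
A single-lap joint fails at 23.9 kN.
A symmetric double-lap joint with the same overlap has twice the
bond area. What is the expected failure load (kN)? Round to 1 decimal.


Double-lap load = 2 * 23.9 = 47.8 kN

47.8


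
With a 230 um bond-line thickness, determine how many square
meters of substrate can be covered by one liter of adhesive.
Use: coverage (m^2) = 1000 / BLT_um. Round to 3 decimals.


Coverage = 1000 / 230 = 4.348 m^2

4.348


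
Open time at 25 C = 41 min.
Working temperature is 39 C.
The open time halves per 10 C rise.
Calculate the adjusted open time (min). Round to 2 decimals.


factor = 2^((39 - 25) / 10) = 2.6390
ot = 41 / 2.6390 = 15.54 min

15.54


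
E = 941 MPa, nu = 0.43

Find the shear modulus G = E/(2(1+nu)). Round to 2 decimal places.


G = 941 / (2 * 1.43)
= 329.02 MPa

329.02


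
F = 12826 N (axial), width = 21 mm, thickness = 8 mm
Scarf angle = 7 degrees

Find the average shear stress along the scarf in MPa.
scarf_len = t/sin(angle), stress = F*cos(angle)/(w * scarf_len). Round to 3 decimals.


scarf_len = 8/sin(7 deg) = 65.6441
cos(7 deg) = 0.992546
stress = 12826*0.992546/(21*65.6441) = 9.235 MPa

9.235


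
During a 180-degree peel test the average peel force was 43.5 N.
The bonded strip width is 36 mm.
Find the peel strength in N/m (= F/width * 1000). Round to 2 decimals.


Peel strength = F/width * 1000
= 43.5 / 36 * 1000
= 1208.33 N/m

1208.33


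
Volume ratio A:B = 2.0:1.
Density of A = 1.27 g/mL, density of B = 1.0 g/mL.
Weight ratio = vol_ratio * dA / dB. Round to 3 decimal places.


Wt ratio = 2.0 * 1.27 / 1.0
= 2.540

2.540


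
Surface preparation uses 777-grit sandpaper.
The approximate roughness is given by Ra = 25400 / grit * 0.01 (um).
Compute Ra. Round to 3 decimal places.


Ra = 25400 / 777 * 0.01
= 254 / 777
= 0.327 um

0.327


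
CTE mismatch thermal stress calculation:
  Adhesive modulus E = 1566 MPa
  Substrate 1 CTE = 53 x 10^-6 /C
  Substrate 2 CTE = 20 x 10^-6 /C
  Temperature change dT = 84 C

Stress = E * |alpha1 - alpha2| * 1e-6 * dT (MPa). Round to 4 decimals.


delta_alpha = |53 - 20| = 33 x 10^-6/C
Stress = 1566 * 33e-6 * 84
= 4.3410 MPa

4.3410


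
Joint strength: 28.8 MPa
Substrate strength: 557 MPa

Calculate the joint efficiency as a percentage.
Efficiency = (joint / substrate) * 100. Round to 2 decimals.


Efficiency = (28.8 / 557) * 100 = 5.17%

5.17


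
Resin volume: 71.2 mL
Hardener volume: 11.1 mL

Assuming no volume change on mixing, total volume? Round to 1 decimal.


V_total = 71.2 + 11.1 = 82.3 mL

82.3


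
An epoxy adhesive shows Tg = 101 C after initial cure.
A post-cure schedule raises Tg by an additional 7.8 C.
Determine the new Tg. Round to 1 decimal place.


New Tg = 101 + 7.8
= 108.8 C

108.8


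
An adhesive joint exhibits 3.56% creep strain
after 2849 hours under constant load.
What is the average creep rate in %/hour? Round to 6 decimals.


Creep rate = strain / time
= 3.56 / 2849
= 0.001250 %/h

0.001250


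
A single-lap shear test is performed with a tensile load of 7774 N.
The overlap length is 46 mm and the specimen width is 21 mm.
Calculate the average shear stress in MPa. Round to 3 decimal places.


Shear stress = F / (overlap * width)
= 7774 / (46 * 21)
= 7774 / 966
= 8.048 MPa

8.048


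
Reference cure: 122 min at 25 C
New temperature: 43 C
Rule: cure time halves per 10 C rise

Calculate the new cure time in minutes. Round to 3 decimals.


factor = 2^((43-25)/10) = 3.4822
t_new = 122 / 3.4822 = 35.035 min

35.035


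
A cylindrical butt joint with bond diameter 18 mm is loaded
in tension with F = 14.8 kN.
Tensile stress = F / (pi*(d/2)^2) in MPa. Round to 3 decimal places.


Area = pi * (18/2)^2 = 254.4690 mm^2
Stress = 14.8*1000 / 254.4690
= 58.160 MPa

58.160


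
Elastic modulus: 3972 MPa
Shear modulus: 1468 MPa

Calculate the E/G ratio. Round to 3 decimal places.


E / G = 3972 / 1468 = 2.706

2.706


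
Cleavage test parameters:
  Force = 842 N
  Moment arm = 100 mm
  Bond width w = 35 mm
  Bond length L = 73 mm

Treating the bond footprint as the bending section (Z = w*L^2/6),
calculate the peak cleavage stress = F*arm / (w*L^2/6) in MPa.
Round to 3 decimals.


M = 842 * 100 = 84200 N*mm
Z = 35 * 73^2 / 6 = 186515 / 6 mm^3
sigma = M / Z = 6 * 84200 / 186515 = 505200 / 186515
= 2.709 MPa

2.709


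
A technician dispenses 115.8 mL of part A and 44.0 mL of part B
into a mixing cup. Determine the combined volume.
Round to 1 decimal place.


Combined volume = 115.8 + 44.0
= 159.8 mL

159.8


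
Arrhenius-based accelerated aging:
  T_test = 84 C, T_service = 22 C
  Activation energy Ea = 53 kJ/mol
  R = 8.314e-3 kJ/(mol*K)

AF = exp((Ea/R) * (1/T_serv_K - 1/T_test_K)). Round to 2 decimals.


T_test_K = 357.15, T_serv_K = 295.15
AF = exp((53/8.314e-3) * (1/295.15 - 1/357.15))
= 42.50

42.50


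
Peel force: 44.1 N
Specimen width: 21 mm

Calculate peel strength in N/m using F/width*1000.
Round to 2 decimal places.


Peel strength = 44.1 / 21 * 1000 = 2100.00 N/m

2100.00


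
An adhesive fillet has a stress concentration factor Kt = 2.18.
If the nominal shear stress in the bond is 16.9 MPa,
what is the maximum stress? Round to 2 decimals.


Max stress = 16.9 * 2.18 = 36.84 MPa

36.84


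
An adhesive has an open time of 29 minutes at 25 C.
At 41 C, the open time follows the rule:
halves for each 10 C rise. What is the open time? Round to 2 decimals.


Factor = 2^((41-25)/10) = 3.0314
Open time = 29 / 3.0314 = 9.57 min

9.57


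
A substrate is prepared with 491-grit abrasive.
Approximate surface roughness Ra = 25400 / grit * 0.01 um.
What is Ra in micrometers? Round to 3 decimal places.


Ra = 25400 / 491 * 0.01 = 0.517 um

0.517


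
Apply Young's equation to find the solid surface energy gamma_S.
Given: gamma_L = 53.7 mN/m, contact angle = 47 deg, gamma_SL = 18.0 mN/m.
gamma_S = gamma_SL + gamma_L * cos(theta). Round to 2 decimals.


theta_rad = 47 * pi/180 = 0.820305
gamma_S = 18.0 + 53.7 * cos(0.820305)
= 54.62 mN/m

54.62


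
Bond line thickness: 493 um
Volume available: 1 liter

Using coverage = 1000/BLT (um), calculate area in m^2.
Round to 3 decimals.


1 L = 1e6 mm^3, thickness = 493 um = 0.493 mm
Area = 1e6 / 0.493 mm^2 = (1e6 / 0.493) / 1e6 m^2 = 1000 / 493 m^2
= 2.028 m^2

2.028


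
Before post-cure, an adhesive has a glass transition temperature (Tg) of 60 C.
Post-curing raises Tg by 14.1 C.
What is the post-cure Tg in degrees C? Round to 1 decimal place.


Tg_post = Tg_base + delta_Tg
= 60 + 14.1
= 74.1 C

74.1


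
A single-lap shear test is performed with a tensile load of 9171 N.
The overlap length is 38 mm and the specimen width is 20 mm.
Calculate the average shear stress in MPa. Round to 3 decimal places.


Shear stress = F / (overlap * width)
= 9171 / (38 * 20)
= 9171 / 760
= 12.067 MPa

12.067


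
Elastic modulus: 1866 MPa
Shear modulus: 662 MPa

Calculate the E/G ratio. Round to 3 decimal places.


E / G = 1866 / 662 = 2.819

2.819


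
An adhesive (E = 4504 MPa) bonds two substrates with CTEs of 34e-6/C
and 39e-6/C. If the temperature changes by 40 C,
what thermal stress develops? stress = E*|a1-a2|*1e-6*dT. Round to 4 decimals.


Stress = 4504 * |34 - 39| * 1e-6 * 40
= 0.9008 MPa

0.9008


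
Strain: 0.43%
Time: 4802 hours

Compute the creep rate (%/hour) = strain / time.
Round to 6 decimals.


Creep rate = 0.43 / 4802
= 0.000090 %/h

0.000090


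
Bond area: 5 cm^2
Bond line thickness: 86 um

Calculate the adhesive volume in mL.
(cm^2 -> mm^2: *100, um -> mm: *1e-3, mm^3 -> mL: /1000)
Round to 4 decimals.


V = 5*100 * 86*1e-3 / 1000
= 0.0430 mL

0.0430


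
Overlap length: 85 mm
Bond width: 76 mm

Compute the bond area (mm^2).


Bond area = 85 * 76 = 6460 mm^2

6460


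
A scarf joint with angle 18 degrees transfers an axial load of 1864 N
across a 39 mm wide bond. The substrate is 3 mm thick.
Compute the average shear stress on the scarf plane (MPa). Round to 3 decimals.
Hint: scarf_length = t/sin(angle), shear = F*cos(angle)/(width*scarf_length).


scarf_length = 3 / sin(18 deg) = 9.7082 mm
cos(18 deg) = 0.951057
shear stress = 1864 * 0.951057 / (39 * 9.7082)
= 4.682 MPa

4.682


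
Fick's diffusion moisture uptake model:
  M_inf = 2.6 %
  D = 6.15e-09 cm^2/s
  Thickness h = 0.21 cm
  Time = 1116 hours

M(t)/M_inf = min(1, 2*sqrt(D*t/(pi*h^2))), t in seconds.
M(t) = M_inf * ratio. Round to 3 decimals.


t_sec = 1116 * 3600 = 4017600
ratio = 2*sqrt(6.15e-09*4017600/(pi*0.21^2))
= min(1, 0.844611)
= 0.844611
M(t) = 2.6 * 0.844611 = 2.196 %

2.196


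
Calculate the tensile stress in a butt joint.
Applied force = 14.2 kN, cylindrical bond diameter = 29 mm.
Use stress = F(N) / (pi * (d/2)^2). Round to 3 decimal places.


A = pi * 14.5^2 = 660.5199 mm^2
sigma = 14200.0 / 660.5199 = 21.498 MPa

21.498


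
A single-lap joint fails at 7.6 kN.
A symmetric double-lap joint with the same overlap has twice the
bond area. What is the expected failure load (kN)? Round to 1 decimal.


Double-lap load = 2 * 7.6 = 15.2 kN

15.2


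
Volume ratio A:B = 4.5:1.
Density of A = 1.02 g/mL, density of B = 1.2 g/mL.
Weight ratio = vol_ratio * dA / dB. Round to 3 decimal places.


Wt ratio = 4.5 * 1.02 / 1.2
= 3.825

3.825


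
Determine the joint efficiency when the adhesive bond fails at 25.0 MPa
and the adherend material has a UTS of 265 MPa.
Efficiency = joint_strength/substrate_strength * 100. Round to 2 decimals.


Joint efficiency = 25.0 / 265 * 100
= 9.43%

9.43


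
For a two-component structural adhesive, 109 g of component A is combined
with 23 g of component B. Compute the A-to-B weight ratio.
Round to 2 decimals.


Weight ratio A:B = 109 / 23
= 4.74

4.74


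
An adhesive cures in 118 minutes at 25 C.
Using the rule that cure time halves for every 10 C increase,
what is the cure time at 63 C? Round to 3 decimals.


Factor = 2^((63 - 25) / 10) = 13.9288
Cure time = 118 / 13.9288
= 8.472 minutes

8.472


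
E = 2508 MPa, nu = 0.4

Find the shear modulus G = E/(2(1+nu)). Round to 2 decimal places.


G = 2508 / (2 * 1.40)
= 895.71 MPa

895.71


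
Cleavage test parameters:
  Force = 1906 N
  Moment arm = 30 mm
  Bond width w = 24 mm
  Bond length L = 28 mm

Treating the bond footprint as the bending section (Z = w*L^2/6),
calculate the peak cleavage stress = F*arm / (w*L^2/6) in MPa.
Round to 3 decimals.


M = 1906 * 30 = 57180 N*mm
Z = 24 * 28^2 / 6 = 18816 / 6 mm^3
sigma = M / Z = 6 * 57180 / 18816 = 343080 / 18816
= 18.233 MPa

18.233


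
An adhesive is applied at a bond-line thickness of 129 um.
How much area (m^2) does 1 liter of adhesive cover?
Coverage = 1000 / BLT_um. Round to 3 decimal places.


Coverage = 1000 / 129 = 7.752 m^2

7.752


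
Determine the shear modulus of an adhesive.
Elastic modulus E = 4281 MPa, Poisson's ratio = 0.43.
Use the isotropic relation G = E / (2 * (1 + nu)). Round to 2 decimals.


G = 4281 / (2*(1+0.43)) = 4281 / 2.86
= 1496.85 MPa

1496.85


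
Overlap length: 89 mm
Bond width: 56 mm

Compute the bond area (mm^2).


Bond area = 89 * 56 = 4984 mm^2

4984


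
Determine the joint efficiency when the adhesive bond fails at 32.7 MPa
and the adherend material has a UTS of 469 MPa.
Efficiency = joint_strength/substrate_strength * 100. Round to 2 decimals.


Joint efficiency = 32.7 / 469 * 100
= 6.97%

6.97


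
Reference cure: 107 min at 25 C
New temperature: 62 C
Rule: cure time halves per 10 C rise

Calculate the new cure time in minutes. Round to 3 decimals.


factor = 2^((62-25)/10) = 12.9960
t_new = 107 / 12.9960 = 8.233 min

8.233


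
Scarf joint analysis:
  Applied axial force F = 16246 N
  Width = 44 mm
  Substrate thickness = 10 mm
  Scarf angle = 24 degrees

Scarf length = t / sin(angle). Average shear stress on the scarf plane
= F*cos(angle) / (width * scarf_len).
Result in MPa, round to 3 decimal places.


Scarf length = 10 / sin(24 deg) = 24.5859 mm
cos(24 deg) = 0.913545
Shear = 16246 * 0.913545 / (44 * 24.5859)
= 13.719 MPa

13.719


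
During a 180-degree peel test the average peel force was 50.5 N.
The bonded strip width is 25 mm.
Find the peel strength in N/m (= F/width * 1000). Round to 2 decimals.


Peel strength = F/width * 1000
= 50.5 / 25 * 1000
= 2020.00 N/m

2020.00


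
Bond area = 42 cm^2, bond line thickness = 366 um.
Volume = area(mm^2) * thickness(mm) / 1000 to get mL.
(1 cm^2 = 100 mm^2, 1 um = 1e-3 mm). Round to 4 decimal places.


area_mm2 = 42 * 100 = 4200
blt_mm = 366 * 1e-3 = 0.366
vol_mm3 = 4200 * 0.366 = 1537.2
vol_mL = 1537.2 / 1000 = 1.5372 mL

1.5372


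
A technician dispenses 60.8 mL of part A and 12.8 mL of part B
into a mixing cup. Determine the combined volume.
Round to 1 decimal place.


Combined volume = 60.8 + 12.8
= 73.6 mL

73.6


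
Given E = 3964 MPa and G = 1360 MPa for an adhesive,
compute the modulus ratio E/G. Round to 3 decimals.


E/G ratio = 3964 / 1360 = 2.915

2.915


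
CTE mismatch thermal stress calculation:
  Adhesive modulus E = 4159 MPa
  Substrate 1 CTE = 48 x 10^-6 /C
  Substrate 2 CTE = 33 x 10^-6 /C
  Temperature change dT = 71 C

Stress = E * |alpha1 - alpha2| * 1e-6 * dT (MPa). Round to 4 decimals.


delta_alpha = |48 - 33| = 15 x 10^-6/C
Stress = 4159 * 15e-6 * 71
= 4.4293 MPa

4.4293


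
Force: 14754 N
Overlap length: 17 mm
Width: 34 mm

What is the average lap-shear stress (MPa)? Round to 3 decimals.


Average shear stress = F / (overlap * width)
= 14754 / (17 * 34)
= 25.526 MPa

25.526


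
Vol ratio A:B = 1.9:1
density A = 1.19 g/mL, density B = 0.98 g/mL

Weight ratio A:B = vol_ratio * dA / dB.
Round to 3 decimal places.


Weight ratio = 1.9 * 1.19 / 0.98
= 2.307

2.307


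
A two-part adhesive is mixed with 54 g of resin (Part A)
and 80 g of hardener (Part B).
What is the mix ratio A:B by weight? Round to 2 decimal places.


Mix ratio = mass_A / mass_B
= 54 / 80
= 0.68

0.68


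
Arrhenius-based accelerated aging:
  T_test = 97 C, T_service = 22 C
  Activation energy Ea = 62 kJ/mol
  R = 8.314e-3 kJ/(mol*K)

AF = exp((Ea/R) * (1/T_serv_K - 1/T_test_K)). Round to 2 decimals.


T_test_K = 370.15, T_serv_K = 295.15
AF = exp((62/8.314e-3) * (1/295.15 - 1/370.15))
= 167.24

167.24


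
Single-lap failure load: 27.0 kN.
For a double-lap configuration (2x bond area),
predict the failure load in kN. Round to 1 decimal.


Failure load = 27.0 * 2 = 54.0 kN

54.0


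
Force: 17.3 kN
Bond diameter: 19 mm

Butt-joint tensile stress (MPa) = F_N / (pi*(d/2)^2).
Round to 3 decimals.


F_N = 17.3 * 1000 = 17300.0 N
A = pi*(9.5)^2 = 283.5287 mm^2
stress = 17300.0 / 283.5287 = 61.017 MPa

61.017


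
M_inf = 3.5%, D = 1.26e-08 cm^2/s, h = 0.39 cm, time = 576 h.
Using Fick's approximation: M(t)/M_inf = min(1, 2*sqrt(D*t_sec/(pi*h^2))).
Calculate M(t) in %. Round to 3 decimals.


t = 2073600 s
ratio = min(1, 2*sqrt(1.26e-08*2073600/(pi*0.1521)))
= 0.467669
M(t) = 3.5 * 0.467669 = 1.637%

1.637


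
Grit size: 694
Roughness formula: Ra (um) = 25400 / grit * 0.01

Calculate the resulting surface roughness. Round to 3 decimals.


Ra = 25400 / 694 * 0.01
= 0.366 um

0.366


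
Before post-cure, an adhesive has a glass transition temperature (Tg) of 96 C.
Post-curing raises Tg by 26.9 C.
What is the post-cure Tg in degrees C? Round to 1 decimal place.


Tg_post = Tg_base + delta_Tg
= 96 + 26.9
= 122.9 C

122.9


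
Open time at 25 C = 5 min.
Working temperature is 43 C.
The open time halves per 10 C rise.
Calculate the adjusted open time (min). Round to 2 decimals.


factor = 2^((43 - 25) / 10) = 3.4822
ot = 5 / 3.4822 = 1.44 min

1.44


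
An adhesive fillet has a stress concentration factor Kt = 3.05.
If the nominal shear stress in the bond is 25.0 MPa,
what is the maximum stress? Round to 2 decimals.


Max stress = 25.0 * 3.05 = 76.25 MPa

76.25


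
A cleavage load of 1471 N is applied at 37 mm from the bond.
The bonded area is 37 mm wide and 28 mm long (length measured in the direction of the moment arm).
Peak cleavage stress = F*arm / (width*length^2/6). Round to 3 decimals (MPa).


Moment = 1471 * 37 = 54427 N*mm
Section modulus = 37 * 784 / 6 = 29008 / 6 mm^3
Stress = 54427 / (29008 / 6) = 326562 / 29008
= 11.258 MPa

11.258


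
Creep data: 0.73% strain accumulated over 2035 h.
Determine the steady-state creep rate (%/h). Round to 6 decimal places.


Rate = 0.73 / 2035 = 0.000359 %/h

0.000359


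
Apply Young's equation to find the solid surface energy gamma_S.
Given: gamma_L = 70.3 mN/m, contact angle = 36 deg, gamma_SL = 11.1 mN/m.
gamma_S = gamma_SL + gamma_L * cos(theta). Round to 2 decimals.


theta_rad = 36 * pi/180 = 0.628319
gamma_S = 11.1 + 70.3 * cos(0.628319)
= 67.97 mN/m

67.97


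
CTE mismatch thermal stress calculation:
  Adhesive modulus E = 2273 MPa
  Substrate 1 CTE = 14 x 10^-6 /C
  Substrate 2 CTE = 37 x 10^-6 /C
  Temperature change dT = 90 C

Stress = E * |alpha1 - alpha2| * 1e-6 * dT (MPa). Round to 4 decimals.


delta_alpha = |14 - 37| = 23 x 10^-6/C
Stress = 2273 * 23e-6 * 90
= 4.7051 MPa

4.7051


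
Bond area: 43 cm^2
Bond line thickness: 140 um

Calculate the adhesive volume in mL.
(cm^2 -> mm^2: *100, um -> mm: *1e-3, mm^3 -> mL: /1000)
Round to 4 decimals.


V = 43*100 * 140*1e-3 / 1000
= 0.6020 mL

0.6020


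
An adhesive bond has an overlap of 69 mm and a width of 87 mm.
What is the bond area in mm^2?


Bond area = overlap * width
= 69 * 87
= 6003 mm^2

6003


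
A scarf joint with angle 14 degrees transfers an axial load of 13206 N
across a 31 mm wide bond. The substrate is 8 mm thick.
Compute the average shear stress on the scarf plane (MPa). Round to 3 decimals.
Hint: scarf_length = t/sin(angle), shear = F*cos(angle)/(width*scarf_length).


scarf_length = 8 / sin(14 deg) = 33.0685 mm
cos(14 deg) = 0.970296
shear stress = 13206 * 0.970296 / (31 * 33.0685)
= 12.500 MPa

12.500


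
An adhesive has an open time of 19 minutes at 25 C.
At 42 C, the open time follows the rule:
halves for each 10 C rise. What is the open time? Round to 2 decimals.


Factor = 2^((42-25)/10) = 3.2490
Open time = 19 / 3.2490 = 5.85 min

5.85


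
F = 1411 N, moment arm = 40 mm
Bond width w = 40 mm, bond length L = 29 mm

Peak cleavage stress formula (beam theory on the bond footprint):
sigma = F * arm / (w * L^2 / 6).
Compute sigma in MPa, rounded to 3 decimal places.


sigma = (1411 * 40) / (40 * 841 / 6)
= 56440 * 6 / 33640
= 338640 / 33640
= 10.067 MPa

10.067


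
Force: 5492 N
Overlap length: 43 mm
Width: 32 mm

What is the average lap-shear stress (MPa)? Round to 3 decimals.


Average shear stress = F / (overlap * width)
= 5492 / (43 * 32)
= 3.991 MPa

3.991


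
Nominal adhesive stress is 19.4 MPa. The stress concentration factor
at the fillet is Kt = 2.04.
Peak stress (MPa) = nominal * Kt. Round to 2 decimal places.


Peak = 19.4 * 2.04 = 39.58 MPa

39.58


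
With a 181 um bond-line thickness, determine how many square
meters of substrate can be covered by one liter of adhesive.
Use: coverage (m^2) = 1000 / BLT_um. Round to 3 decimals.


Coverage = 1000 / 181 = 5.525 m^2

5.525


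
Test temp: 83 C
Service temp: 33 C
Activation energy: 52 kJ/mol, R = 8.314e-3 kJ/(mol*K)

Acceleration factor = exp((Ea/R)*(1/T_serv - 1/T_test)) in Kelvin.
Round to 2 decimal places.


AF = exp((52/0.008314)*(1/306.15 - 1/356.15))
= 17.60

17.60


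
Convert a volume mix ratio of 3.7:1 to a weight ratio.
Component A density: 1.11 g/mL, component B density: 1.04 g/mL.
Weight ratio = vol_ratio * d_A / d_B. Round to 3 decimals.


= 3.7 * 1.11 / 1.04 = 3.949

3.949


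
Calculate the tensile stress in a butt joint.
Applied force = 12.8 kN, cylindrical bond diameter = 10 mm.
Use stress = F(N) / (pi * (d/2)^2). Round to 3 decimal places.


A = pi * 5.0^2 = 78.5398 mm^2
sigma = 12800.0 / 78.5398 = 162.975 MPa

162.975


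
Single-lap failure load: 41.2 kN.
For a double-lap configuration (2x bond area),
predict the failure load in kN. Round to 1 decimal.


Failure load = 41.2 * 2 = 82.4 kN

82.4


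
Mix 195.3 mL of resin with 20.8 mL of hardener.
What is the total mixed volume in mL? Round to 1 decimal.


Total = 195.3 + 20.8 = 216.1 mL

216.1


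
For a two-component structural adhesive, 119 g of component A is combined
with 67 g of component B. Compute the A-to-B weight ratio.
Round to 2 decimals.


Weight ratio A:B = 119 / 67
= 1.78

1.78


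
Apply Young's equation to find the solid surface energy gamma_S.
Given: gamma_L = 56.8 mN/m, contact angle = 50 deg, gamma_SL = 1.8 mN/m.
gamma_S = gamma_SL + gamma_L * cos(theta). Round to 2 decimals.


theta_rad = 50 * pi/180 = 0.872665
gamma_S = 1.8 + 56.8 * cos(0.872665)
= 38.31 mN/m

38.31


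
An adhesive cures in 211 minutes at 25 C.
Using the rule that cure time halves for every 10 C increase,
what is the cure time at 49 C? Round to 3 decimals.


Factor = 2^((49 - 25) / 10) = 5.2780
Cure time = 211 / 5.2780
= 39.977 minutes

39.977


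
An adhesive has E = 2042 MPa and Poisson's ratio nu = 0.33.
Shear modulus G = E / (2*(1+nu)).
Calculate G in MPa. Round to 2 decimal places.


G = 2042 / (2*(1+0.33))
= 2042 / 2.66
= 767.67 MPa

767.67


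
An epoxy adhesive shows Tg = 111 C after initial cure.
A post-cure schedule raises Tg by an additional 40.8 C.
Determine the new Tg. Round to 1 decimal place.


New Tg = 111 + 40.8
= 151.8 C

151.8


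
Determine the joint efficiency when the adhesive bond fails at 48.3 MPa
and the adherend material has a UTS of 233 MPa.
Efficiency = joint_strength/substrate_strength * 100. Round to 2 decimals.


Joint efficiency = 48.3 / 233 * 100
= 20.73%

20.73


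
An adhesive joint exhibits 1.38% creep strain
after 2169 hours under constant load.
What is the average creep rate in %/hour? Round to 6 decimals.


Creep rate = strain / time
= 1.38 / 2169
= 0.000636 %/h

0.000636


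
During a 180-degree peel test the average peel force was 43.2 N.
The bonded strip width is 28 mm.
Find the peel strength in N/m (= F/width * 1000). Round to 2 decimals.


Peel strength = F/width * 1000
= 43.2 / 28 * 1000
= 1542.86 N/m

1542.86


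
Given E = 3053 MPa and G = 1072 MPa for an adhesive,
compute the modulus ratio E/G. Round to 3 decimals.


E/G ratio = 3053 / 1072 = 2.848

2.848


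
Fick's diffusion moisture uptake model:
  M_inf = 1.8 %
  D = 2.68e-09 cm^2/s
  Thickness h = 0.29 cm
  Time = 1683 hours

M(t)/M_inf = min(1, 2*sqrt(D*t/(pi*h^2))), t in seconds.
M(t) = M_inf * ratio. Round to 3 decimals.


t_sec = 1683 * 3600 = 6058800
ratio = 2*sqrt(2.68e-09*6058800/(pi*0.29^2))
= min(1, 0.495813)
= 0.495813
M(t) = 1.8 * 0.495813 = 0.892 %

0.892


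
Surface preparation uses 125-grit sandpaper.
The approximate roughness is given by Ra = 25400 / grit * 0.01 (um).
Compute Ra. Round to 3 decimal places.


Ra = 25400 / 125 * 0.01
= 254 / 125
= 2.032 um

2.032


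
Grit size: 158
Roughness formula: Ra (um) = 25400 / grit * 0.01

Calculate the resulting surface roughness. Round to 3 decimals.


Ra = 25400 / 158 * 0.01
= 1.608 um

1.608


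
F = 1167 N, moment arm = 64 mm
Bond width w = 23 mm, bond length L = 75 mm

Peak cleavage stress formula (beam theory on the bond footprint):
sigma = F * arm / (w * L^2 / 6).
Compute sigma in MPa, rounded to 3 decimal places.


sigma = (1167 * 64) / (23 * 5625 / 6)
= 74688 * 6 / 129375
= 448128 / 129375
= 3.464 MPa

3.464


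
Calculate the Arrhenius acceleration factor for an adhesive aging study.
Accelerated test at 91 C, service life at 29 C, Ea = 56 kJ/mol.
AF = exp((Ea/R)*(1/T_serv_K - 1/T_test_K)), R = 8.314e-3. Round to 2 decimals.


T_test = 364.15 K, T_serv = 302.15 K
Ea/R = 56 / 0.008314 = 6735.63
AF = exp(6735.63 * (1/302.15 - 1/364.15))
= 44.50

44.50


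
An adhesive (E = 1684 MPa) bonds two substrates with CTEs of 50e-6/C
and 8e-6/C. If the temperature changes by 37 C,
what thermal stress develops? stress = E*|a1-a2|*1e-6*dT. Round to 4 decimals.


Stress = 1684 * |50 - 8| * 1e-6 * 37
= 2.6169 MPa

2.6169


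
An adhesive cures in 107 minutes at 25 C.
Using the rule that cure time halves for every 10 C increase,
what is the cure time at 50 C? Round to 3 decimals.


Factor = 2^((50 - 25) / 10) = 5.6569
Cure time = 107 / 5.6569
= 18.915 minutes

18.915


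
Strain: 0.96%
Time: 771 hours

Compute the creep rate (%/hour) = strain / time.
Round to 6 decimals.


Creep rate = 0.96 / 771
= 0.001245 %/h

0.001245


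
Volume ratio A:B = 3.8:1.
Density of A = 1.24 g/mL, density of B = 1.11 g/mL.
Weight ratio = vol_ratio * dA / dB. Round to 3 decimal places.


Wt ratio = 3.8 * 1.24 / 1.11
= 4.245

4.245


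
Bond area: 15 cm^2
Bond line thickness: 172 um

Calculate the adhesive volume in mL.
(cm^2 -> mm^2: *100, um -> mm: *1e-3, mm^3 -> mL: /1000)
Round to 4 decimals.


V = 15*100 * 172*1e-3 / 1000
= 0.2580 mL

0.2580


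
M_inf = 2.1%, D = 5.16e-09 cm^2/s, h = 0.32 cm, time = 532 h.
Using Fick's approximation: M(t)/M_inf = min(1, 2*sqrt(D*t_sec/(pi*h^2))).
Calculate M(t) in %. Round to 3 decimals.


t = 1915200 s
ratio = min(1, 2*sqrt(5.16e-09*1915200/(pi*0.1024)))
= 0.350540
M(t) = 2.1 * 0.350540 = 0.736%

0.736


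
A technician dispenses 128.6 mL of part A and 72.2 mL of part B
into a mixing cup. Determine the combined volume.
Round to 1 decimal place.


Combined volume = 128.6 + 72.2
= 200.8 mL

200.8


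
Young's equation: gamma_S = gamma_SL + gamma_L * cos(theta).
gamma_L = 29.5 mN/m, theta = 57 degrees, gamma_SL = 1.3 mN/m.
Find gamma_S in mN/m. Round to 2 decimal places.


cos(57 deg) = 0.544639
gamma_S = 1.3 + 29.5 * 0.544639
= 17.37 mN/m

17.37


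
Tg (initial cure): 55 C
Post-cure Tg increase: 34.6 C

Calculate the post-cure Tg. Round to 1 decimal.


Post-cure Tg = 55 + 34.6 = 89.6 C

89.6


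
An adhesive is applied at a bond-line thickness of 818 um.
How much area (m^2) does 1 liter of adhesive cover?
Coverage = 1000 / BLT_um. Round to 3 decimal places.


Coverage = 1000 / 818 = 1.222 m^2

1.222


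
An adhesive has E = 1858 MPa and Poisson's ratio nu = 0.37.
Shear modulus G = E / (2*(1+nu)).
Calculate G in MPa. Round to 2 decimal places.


G = 1858 / (2*(1+0.37))
= 1858 / 2.74
= 678.10 MPa

678.10


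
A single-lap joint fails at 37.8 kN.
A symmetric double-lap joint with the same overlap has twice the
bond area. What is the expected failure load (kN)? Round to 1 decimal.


Double-lap load = 2 * 37.8 = 75.6 kN

75.6


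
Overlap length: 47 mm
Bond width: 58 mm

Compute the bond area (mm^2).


Bond area = 47 * 58 = 2726 mm^2

2726


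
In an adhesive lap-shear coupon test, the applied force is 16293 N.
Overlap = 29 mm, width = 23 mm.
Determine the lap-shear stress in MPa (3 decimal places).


stress = F / (overlap * width)
= 16293 / (29 * 23)
= 24.427 MPa

24.427


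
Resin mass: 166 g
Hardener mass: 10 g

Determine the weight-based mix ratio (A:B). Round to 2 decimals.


Ratio = 166 / 10 = 16.60

16.60


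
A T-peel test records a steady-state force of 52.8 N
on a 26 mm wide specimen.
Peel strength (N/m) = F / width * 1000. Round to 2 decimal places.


Peel strength = 52.8 / 26 * 1000
= 2030.77 N/m

2030.77


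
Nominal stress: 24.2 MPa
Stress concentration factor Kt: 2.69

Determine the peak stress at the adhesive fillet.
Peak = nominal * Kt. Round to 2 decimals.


Peak stress = 24.2 * 2.69
= 65.10 MPa

65.10


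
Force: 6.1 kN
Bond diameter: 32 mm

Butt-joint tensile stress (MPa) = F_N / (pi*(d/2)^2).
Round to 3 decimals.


F_N = 6.1 * 1000 = 6100.0 N
A = pi*(16.0)^2 = 804.2477 mm^2
stress = 6100.0 / 804.2477 = 7.585 MPa

7.585


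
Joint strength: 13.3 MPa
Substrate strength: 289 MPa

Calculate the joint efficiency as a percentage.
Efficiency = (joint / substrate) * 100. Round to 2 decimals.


Efficiency = (13.3 / 289) * 100 = 4.60%

4.60


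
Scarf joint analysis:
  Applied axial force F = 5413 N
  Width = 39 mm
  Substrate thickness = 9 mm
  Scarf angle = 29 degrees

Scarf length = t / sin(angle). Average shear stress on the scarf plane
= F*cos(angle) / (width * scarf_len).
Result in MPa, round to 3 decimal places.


Scarf length = 9 / sin(29 deg) = 18.5640 mm
cos(29 deg) = 0.874620
Shear = 5413 * 0.874620 / (39 * 18.5640)
= 6.539 MPa

6.539


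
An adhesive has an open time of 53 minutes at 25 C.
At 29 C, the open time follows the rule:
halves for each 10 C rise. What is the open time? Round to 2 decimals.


Factor = 2^((29-25)/10) = 1.3195
Open time = 53 / 1.3195 = 40.17 min

40.17


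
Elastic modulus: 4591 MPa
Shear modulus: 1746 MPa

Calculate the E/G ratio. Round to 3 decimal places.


E / G = 4591 / 1746 = 2.629

2.629


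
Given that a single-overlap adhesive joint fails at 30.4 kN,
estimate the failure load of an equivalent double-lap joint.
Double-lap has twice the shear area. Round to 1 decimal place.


Double-lap factor = 2
Expected load = 30.4 * 2 = 60.8 kN

60.8


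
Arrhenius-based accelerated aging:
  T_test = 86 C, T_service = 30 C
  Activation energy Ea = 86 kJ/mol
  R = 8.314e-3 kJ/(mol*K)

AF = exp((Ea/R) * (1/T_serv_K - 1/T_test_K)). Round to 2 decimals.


T_test_K = 359.15, T_serv_K = 303.15
AF = exp((86/8.314e-3) * (1/303.15 - 1/359.15))
= 204.46

204.46


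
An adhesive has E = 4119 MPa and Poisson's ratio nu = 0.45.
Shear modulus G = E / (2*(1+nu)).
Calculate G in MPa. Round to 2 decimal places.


G = 4119 / (2*(1+0.45))
= 4119 / 2.90
= 1420.34 MPa

1420.34


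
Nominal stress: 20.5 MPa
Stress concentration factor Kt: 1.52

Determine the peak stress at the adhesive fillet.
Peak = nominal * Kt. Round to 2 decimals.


Peak stress = 20.5 * 1.52
= 31.16 MPa

31.16


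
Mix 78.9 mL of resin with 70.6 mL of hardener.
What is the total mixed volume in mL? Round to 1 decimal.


Total = 78.9 + 70.6 = 149.5 mL

149.5


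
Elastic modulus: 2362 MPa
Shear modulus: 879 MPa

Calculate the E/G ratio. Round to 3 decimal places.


E / G = 2362 / 879 = 2.687

2.687


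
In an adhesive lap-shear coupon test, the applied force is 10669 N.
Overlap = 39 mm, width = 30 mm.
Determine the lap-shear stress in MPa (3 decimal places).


stress = F / (overlap * width)
= 10669 / (39 * 30)
= 9.119 MPa

9.119


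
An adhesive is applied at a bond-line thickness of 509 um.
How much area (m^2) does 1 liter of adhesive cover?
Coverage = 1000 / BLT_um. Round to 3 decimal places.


Coverage = 1000 / 509 = 1.965 m^2

1.965


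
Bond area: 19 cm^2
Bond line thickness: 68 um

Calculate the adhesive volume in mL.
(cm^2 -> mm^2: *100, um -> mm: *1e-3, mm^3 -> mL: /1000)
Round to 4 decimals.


V = 19*100 * 68*1e-3 / 1000
= 0.1292 mL

0.1292


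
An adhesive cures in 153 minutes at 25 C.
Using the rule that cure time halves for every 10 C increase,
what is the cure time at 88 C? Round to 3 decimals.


Factor = 2^((88 - 25) / 10) = 78.7932
Cure time = 153 / 78.7932
= 1.942 minutes

1.942


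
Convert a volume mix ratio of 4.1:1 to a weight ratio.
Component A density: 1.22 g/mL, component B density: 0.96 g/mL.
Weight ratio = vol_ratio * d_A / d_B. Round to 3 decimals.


= 4.1 * 1.22 / 0.96 = 5.210

5.210


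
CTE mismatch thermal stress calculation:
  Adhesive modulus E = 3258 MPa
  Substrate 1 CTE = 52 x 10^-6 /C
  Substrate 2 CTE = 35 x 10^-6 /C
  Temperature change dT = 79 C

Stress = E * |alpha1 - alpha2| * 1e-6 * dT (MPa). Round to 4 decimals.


delta_alpha = |52 - 35| = 17 x 10^-6/C
Stress = 3258 * 17e-6 * 79
= 4.3755 MPa

4.3755


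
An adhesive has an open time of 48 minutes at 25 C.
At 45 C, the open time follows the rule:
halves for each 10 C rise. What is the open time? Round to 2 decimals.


Factor = 2^((45-25)/10) = 4.0000
Open time = 48 / 4.0000 = 12.00 min

12.00


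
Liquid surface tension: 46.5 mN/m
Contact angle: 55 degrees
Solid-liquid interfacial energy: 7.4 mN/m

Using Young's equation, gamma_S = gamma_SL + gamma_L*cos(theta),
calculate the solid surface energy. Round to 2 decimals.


gamma_S = 7.4 + 46.5 * cos(55)
= 34.07 mN/m

34.07


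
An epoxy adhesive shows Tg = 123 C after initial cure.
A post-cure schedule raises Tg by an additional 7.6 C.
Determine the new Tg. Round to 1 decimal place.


New Tg = 123 + 7.6
= 130.6 C

130.6


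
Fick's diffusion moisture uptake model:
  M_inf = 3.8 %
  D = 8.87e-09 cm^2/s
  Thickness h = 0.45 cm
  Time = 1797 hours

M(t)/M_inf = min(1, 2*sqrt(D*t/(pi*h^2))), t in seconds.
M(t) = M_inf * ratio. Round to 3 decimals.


t_sec = 1797 * 3600 = 6469200
ratio = 2*sqrt(8.87e-09*6469200/(pi*0.45^2))
= min(1, 0.600661)
= 0.600661
M(t) = 3.8 * 0.600661 = 2.283 %

2.283


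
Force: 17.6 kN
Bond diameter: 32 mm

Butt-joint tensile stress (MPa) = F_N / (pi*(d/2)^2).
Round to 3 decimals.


F_N = 17.6 * 1000 = 17600.0 N
A = pi*(16.0)^2 = 804.2477 mm^2
stress = 17600.0 / 804.2477 = 21.884 MPa

21.884


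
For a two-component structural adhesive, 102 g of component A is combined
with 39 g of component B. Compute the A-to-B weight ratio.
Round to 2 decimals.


Weight ratio A:B = 102 / 39
= 2.62

2.62


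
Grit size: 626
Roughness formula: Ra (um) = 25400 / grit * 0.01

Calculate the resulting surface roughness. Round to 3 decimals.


Ra = 25400 / 626 * 0.01
= 0.406 um

0.406


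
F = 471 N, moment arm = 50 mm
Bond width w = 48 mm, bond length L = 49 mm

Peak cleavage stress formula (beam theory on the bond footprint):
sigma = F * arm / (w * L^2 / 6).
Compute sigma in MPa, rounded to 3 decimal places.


sigma = (471 * 50) / (48 * 2401 / 6)
= 23550 * 6 / 115248
= 141300 / 115248
= 1.226 MPa

1.226


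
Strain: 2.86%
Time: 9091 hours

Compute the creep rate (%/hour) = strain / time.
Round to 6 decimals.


Creep rate = 2.86 / 9091
= 0.000315 %/h

0.000315


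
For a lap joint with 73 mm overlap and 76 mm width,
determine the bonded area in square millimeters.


Area = 73 * 76 = 5548 mm^2

5548


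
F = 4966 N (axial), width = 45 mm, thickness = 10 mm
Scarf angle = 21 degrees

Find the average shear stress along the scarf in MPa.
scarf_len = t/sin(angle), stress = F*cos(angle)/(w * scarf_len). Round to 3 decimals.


scarf_len = 10/sin(21 deg) = 27.9043
cos(21 deg) = 0.933580
stress = 4966*0.933580/(45*27.9043) = 3.692 MPa

3.692


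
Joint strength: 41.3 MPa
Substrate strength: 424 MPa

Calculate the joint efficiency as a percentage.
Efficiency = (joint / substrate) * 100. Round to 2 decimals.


Efficiency = (41.3 / 424) * 100 = 9.74%

9.74


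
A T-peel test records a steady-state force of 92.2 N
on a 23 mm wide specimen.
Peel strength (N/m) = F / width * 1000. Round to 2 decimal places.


Peel strength = 92.2 / 23 * 1000
= 4008.70 N/m

4008.70


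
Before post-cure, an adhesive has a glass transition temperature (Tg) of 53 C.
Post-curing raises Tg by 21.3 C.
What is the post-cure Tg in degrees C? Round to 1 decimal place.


Tg_post = Tg_base + delta_Tg
= 53 + 21.3
= 74.3 C

74.3


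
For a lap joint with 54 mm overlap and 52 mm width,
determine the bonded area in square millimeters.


Area = 54 * 52 = 2808 mm^2

2808


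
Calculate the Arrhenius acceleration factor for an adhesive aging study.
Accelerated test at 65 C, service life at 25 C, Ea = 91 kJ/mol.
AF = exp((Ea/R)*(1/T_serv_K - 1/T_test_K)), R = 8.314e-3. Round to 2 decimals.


T_test = 338.15 K, T_serv = 298.15 K
Ea/R = 91 / 0.008314 = 10945.39
AF = exp(10945.39 * (1/298.15 - 1/338.15))
= 76.91

76.91


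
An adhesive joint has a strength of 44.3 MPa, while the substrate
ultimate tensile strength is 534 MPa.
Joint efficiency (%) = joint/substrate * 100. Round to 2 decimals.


Efficiency = 44.3 / 534 * 100
= 8.30%

8.30


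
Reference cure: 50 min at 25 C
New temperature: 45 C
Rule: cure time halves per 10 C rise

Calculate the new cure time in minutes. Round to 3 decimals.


factor = 2^((45-25)/10) = 4.0000
t_new = 50 / 4.0000 = 12.500 min

12.500


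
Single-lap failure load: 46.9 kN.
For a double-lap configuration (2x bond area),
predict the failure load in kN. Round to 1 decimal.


Failure load = 46.9 * 2 = 93.8 kN

93.8


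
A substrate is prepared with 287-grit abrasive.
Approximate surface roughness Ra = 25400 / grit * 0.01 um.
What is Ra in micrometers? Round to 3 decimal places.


Ra = 25400 / 287 * 0.01 = 0.885 um

0.885


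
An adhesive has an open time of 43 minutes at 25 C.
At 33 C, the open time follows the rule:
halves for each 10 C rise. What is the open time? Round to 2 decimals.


Factor = 2^((33-25)/10) = 1.7411
Open time = 43 / 1.7411 = 24.70 min

24.70


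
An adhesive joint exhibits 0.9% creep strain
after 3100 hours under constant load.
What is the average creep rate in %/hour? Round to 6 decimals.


Creep rate = strain / time
= 0.9 / 3100
= 0.000290 %/h

0.000290


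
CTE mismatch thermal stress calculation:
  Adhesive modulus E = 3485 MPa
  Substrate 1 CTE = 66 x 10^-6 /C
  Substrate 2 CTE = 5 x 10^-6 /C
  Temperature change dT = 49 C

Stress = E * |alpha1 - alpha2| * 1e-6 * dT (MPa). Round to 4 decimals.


delta_alpha = |66 - 5| = 61 x 10^-6/C
Stress = 3485 * 61e-6 * 49
= 10.4167 MPa

10.4167


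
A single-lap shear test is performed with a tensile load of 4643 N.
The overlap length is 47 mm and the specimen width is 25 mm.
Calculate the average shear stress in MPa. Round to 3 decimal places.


Shear stress = F / (overlap * width)
= 4643 / (47 * 25)
= 4643 / 1175
= 3.951 MPa

3.951


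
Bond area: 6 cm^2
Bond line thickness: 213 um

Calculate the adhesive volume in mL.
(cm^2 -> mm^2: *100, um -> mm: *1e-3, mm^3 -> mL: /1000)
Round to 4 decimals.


V = 6*100 * 213*1e-3 / 1000
= 0.1278 mL

0.1278


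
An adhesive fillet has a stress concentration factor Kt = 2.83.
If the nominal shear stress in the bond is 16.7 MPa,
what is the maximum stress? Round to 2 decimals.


Max stress = 16.7 * 2.83 = 47.26 MPa

47.26


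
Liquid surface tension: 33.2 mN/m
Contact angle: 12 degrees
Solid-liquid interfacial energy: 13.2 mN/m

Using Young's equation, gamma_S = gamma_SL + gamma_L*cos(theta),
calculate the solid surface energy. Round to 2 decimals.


gamma_S = 13.2 + 33.2 * cos(12)
= 45.67 mN/m

45.67


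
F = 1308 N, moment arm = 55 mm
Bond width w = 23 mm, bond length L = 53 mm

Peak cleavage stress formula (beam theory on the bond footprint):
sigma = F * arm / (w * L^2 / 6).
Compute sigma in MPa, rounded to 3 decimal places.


sigma = (1308 * 55) / (23 * 2809 / 6)
= 71940 * 6 / 64607
= 431640 / 64607
= 6.681 MPa

6.681


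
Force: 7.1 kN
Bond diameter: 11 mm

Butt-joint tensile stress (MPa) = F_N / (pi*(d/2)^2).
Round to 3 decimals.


F_N = 7.1 * 1000 = 7100.0 N
A = pi*(5.5)^2 = 95.0332 mm^2
stress = 7100.0 / 95.0332 = 74.711 MPa

74.711


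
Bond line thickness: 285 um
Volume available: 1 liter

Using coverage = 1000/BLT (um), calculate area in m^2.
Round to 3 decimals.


1 L = 1e6 mm^3, thickness = 285 um = 0.285 mm
Area = 1e6 / 0.285 mm^2 = (1e6 / 0.285) / 1e6 m^2 = 1000 / 285 m^2
= 3.509 m^2

3.509
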